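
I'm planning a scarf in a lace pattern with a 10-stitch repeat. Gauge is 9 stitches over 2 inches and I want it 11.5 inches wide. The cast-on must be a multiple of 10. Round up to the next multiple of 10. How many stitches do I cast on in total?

9 / 2 = 4.5 sts per inch.
11.5 × 4.5 = 51.75 sts.
Next multiple of 10: 60.

CO 60 sts.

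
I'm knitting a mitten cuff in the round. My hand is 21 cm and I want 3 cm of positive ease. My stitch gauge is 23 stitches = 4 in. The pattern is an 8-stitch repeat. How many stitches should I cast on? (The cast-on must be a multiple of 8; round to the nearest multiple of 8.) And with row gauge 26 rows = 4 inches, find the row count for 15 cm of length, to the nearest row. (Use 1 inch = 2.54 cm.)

Finished = 21 + 3 = 24 cm.
24 cm × 1/2.54 = 9.45 inches.
23/4 = 5.75 sts per in; 9.45 × 5.75 = 54.33 sts.
Nearest multiple of 8 → 56.
15 cm = 5.91 inches; × 6.5 = 38.39 → 38 rows.

Cast on 56 stitches; work 38 rows.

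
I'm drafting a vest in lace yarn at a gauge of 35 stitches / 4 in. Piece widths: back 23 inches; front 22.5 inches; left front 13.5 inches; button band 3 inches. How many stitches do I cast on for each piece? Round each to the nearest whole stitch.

back 201; front 197; left front 118; button band 26.

Rate = 35/4 = 8.75 sts per in.
back: 23 × 8.75 = 201.25 → 201.
front: 22.5 × 8.75 = 196.88 → 197.
left front: 13.5 × 8.75 = 118.12 → 118.
button band: 3 × 8.75 = 26.25 → 26.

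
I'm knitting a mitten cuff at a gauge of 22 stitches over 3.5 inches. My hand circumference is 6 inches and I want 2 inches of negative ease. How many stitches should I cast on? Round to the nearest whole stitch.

Finished = 6 − 2 = 4 in.
22 / 3.5 = 6.286 sts per inch.
4.00 × 6.286 = 25.14 sts.
→ 25 sts.

25 stitches.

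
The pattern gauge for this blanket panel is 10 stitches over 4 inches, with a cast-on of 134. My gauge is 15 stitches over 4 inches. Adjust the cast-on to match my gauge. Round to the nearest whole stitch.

Scale factor = 15 / 10 = 1.500.
134 × 15 / 10 = 201.00 sts.

201 stitches.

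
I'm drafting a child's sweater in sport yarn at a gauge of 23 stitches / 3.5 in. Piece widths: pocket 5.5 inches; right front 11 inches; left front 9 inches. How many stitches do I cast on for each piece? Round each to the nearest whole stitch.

pocket 36; right front 72; left front 59.

Rate = 23/3.5 = 6.571 sts per in.
pocket: 5.5 × 6.571 = 36.14 → 36.
right front: 11 × 6.571 = 72.29 → 72.
left front: 9 × 6.571 = 59.14 → 59.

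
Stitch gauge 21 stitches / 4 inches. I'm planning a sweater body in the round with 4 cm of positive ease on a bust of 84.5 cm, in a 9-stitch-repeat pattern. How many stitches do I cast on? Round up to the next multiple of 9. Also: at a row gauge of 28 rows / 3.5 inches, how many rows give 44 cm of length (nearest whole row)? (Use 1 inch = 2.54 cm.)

Finished = 84.5 + 4 = 88.5 cm.
88.5 cm × 1/2.54 = 34.84 inches.
21/4 = 5.25 sts per in; 34.84 × 5.25 = 182.92 sts.
Next multiple of 9 → 189.
44 cm = 17.32 inches; × 8 = 138.58 → 139 rows.

Cast on 189 stitches; work 139 rows.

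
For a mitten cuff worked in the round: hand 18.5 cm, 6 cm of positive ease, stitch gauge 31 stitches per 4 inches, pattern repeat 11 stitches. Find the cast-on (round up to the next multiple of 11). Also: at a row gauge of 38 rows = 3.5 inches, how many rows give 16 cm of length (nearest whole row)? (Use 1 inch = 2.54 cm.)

Cast on 77 stitches; work 68 rows.

Finished = 18.5 + 6 = 24.5 cm.
24.5 cm × 1/2.54 = 9.65 inches.
31/4 = 7.75 sts per in; 9.65 × 7.75 = 74.75 sts.
Next multiple of 11 → 77.
16 cm = 6.30 inches; × 10.857 = 68.39 → 68 rows.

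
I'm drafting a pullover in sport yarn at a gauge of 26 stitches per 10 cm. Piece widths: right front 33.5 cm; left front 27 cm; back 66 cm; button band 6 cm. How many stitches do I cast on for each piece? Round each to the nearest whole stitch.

right front 87; left front 70; back 172; button band 16.

Rate = 26/10 = 2.6 sts per cm.
right front: 33.5 × 2.6 = 87.10 → 87.
left front: 27 × 2.6 = 70.20 → 70.
back: 66 × 2.6 = 171.60 → 172.
button band: 6 × 2.6 = 15.60 → 16.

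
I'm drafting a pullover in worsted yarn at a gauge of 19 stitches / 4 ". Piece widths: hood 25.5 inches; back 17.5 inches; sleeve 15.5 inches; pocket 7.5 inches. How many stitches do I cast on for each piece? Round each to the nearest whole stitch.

Rate = 19/4 = 4.75 sts per in.
hood: 25.5 × 4.75 = 121.12 → 121.
back: 17.5 × 4.75 = 83.12 → 83.
sleeve: 15.5 × 4.75 = 73.62 → 74.
pocket: 7.5 × 4.75 = 35.62 → 36.

hood 121; back 83; sleeve 74; pocket 36.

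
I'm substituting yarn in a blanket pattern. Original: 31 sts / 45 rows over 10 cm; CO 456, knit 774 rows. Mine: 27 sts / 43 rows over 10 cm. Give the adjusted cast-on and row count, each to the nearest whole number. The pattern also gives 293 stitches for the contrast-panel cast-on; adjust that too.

Cast on 397 stitches; work 740 rows; contrast-panel cast-on 255 stitches.

Stitches: 456 × 27/31 = 397.16 → 397.
Rows: 774 × 43/45 = 739.60 → 740.
contrast-panel cast-on: 293 × 27/31 = 255.19 → 255.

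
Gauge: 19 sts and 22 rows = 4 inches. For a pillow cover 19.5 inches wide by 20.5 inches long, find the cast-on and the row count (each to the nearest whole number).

Stitch gauge = 19/4 = 4.75 sts/in; 19.5 × 4.75 = 92.62 → 93 sts.
Row gauge = 22/4 = 5.5 rows/in; 20.5 × 5.5 = 112.75 → 113 rows.

Cast on 93 stitches and work 113 rows.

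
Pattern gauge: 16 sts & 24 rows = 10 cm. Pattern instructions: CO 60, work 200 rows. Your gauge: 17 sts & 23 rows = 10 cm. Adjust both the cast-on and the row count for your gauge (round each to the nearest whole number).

Cast on 64 stitches; work 192 rows.

Stitches: 60 × 17/16 = 63.75 → 64.
Rows: 200 × 23/24 = 191.67 → 192.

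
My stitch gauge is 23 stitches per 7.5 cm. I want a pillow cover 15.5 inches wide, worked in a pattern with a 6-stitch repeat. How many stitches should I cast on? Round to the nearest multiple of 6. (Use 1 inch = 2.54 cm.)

CO 120 sts.

15.5 in = 15.5 × 2.54 = 39.37 cm.
23 / 7.5 = 3.067 sts/cm.
39.37 × 3.067 = 120.73 sts.
→ 120.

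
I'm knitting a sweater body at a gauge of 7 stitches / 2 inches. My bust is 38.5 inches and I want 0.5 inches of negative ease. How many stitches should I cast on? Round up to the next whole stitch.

133 stitches.

Finished = 38.5 − 0.5 = 38 in.
7 / 2 = 3.5 sts per inch.
38.00 × 3.5 = 133.00 sts.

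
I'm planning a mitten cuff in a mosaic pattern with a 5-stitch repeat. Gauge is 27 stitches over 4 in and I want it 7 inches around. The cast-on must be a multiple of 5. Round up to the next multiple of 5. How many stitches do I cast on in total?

27 / 4 = 6.75 sts per inch.
7 × 6.75 = 47.25 sts.
Next multiple of 5: 50.

50 stitches.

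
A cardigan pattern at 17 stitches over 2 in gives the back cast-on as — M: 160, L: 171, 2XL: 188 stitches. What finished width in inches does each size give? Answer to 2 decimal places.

M 18.82 inches; L 20.12 inches; 2XL 22.12 inches.

17/2 = 8.5 sts per in.
M: 160 / 8.5 = 18.824 → 18.82 in.
L: 171 / 8.5 = 20.118 → 20.12 in.
2XL: 188 / 8.5 = 22.118 → 22.12 in.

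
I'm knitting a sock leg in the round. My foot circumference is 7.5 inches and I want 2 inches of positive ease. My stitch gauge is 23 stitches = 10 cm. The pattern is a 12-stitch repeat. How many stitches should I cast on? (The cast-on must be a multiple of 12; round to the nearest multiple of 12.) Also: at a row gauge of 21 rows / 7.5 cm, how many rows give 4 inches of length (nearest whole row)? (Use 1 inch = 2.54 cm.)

Cast on 60 stitches; work 28 rows.

Finished = 7.5 + 2 = 9.5 inches.
9.5 inches × 2.54 = 24.13 cm.
23/10 = 2.3 sts per cm; 24.13 × 2.3 = 55.50 sts.
Nearest multiple of 12 → 60.
4 inches = 10.16 cm; × 2.8 = 28.45 → 28 rows.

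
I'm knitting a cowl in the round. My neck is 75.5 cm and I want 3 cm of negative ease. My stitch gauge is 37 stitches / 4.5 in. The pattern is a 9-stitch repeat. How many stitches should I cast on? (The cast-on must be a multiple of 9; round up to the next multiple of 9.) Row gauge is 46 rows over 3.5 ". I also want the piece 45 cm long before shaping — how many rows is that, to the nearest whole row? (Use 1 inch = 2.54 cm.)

Cast on 243 stitches; work 233 rows.

Finished = 75.5 − 3 = 72.5 cm.
72.5 cm × 1/2.54 = 28.54 inches.
37/4.5 = 8.222 sts per in; 28.54 × 8.222 = 234.69 sts.
Next multiple of 9 → 243.
45 cm = 17.72 inches; × 13.143 = 232.85 → 233 rows.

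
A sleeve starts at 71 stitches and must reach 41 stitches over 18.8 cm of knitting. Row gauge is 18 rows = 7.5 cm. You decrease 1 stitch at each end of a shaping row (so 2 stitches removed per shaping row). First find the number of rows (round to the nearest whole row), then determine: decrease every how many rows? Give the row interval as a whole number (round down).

Decrease every 3rd row.

Rows = 18.8 × 2.4 = 45.1 → 45 rows.
Stitches to remove: 30 → 15 shaping rows (at 2 st each).
45 / 15 = 3.00 → every 3 rows.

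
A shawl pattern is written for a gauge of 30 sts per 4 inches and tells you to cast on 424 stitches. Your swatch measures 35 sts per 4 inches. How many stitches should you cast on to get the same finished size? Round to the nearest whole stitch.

Scale factor = 35 / 30 = 1.167.
424 × 35 / 30 = 494.67 sts.
→ 495 sts.

Cast on 495 stitches.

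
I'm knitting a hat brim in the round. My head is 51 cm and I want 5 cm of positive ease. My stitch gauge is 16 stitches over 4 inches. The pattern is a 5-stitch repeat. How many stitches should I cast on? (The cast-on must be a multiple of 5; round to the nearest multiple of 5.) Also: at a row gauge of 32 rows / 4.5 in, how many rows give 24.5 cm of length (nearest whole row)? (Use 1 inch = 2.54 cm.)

Finished = 51 + 5 = 56 cm.
56 cm × 1/2.54 = 22.05 inches.
16/4 = 4 sts per in; 22.05 × 4 = 88.19 sts.
Nearest multiple of 5 → 90.
24.5 cm = 9.65 inches; × 7.111 = 68.59 → 69 rows.

Cast on 90 stitches; work 69 rows.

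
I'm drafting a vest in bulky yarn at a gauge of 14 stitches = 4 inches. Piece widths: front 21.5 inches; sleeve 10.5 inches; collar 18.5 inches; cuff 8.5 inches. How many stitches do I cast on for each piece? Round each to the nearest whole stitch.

front 75; sleeve 37; collar 65; cuff 30.

Rate = 14/4 = 3.5 sts per in.
front: 21.5 × 3.5 = 75.25 → 75.
sleeve: 10.5 × 3.5 = 36.75 → 37.
collar: 18.5 × 3.5 = 64.75 → 65.
cuff: 8.5 × 3.5 = 29.75 → 30.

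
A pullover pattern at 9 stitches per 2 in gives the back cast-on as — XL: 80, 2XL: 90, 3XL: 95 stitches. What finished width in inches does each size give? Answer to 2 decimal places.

XL 17.78 inches; 2XL 20.00 inches; 3XL 21.11 inches.

9/2 = 4.5 sts per in.
XL: 80 / 4.5 = 17.778 → 17.78 in.
2XL: 90 / 4.5 = 20.000 → 20.00 in.
3XL: 95 / 4.5 = 21.111 → 21.11 in.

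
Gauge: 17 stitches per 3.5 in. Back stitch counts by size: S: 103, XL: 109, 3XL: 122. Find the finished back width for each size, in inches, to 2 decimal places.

17/3.5 = 4.857 sts per in.
S: 103 / 4.857 = 21.206 → 21.21 in.
XL: 109 / 4.857 = 22.441 → 22.44 in.
3XL: 122 / 4.857 = 25.118 → 25.12 in.

S 21.21 inches; XL 22.44 inches; 3XL 25.12 inches.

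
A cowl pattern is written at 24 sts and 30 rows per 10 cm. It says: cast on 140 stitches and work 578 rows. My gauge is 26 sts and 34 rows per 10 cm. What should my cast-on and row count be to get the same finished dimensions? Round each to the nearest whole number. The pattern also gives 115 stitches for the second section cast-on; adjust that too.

Stitches: 140 × 26/24 = 151.67 → 152.
Rows: 578 × 34/30 = 655.07 → 655.
second section cast-on: 115 × 26/24 = 124.58 → 125.

Cast on 152 stitches; work 655 rows; second section cast-on 125 stitches.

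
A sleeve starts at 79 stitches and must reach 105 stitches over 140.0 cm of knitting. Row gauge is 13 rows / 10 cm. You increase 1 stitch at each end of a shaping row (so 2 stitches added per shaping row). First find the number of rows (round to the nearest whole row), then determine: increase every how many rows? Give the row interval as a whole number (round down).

Increase every 14th row.

Rows = 140.0 × 1.3 = 182.0 → 182 rows.
Stitches to add: 26 → 13 shaping rows (at 2 st each).
182 / 13 = 14.00 → every 14 rows.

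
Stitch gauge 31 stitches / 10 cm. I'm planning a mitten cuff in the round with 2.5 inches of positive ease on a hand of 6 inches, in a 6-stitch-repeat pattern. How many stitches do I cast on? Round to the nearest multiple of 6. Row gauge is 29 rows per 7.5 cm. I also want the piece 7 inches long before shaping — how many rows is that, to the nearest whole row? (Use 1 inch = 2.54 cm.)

Cast on 66 stitches; work 69 rows.

Finished = 6 + 2.5 = 8.5 inches.
8.5 inches × 2.54 = 21.59 cm.
31/10 = 3.1 sts per cm; 21.59 × 3.1 = 66.93 sts.
Nearest multiple of 6 → 66.
7 inches = 17.78 cm; × 3.867 = 68.75 → 69 rows.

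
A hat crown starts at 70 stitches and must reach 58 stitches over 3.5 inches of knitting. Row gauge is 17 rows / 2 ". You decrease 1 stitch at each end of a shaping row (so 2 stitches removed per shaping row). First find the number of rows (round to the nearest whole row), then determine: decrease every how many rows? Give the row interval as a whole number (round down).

Rows = 3.5 × 8.5 = 29.8 → 30 rows.
Stitches to remove: 12 → 6 shaping rows (at 2 st each).
30 / 6 = 5.00 → every 5 rows.

Decrease every 5th row.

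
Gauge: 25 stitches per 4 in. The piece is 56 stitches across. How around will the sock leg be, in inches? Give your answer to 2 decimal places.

8.96 inches.

25 stitches / 4 inch = 6.25 stitches per inch.
56 / 6.25 = 8.960 inches.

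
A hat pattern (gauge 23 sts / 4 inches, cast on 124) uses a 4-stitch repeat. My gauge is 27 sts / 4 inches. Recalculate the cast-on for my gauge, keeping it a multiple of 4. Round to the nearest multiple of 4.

144 stitches.

124 × 27 / 23 = 145.57.
Nearest multiple of 4: 144.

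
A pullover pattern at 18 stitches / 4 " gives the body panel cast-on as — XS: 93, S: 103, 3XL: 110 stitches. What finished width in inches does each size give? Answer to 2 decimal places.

XS 20.67 inches; S 22.89 inches; 3XL 24.44 inches.

18/4 = 4.5 sts per in.
XS: 93 / 4.5 = 20.667 → 20.67 in.
S: 103 / 4.5 = 22.889 → 22.89 in.
3XL: 110 / 4.5 = 24.444 → 24.44 in.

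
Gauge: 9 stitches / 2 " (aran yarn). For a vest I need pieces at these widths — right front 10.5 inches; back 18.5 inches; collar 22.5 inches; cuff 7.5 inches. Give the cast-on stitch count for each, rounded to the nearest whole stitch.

Rate = 9/2 = 4.5 sts per in.
right front: 10.5 × 4.5 = 47.25 → 47.
back: 18.5 × 4.5 = 83.25 → 83.
collar: 22.5 × 4.5 = 101.25 → 101.
cuff: 7.5 × 4.5 = 33.75 → 34.

right front 47; back 83; collar 101; cuff 34.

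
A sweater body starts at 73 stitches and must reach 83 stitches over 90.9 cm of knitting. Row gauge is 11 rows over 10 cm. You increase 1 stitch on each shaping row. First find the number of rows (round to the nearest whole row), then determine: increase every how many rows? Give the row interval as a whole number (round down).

Increase every 10th row.

Rows = 90.9 × 1.1 = 100.0 → 100 rows.
Stitches to add: 10 → 10 shaping rows (at 1 st each).
100 / 10 = 10.00 → every 10 rows.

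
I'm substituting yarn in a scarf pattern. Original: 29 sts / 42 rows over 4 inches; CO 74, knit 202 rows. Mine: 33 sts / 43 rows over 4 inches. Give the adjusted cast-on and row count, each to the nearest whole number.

Cast on 84 stitches; work 207 rows.

Stitches: 74 × 33/29 = 84.21 → 84.
Rows: 202 × 43/42 = 206.81 → 207.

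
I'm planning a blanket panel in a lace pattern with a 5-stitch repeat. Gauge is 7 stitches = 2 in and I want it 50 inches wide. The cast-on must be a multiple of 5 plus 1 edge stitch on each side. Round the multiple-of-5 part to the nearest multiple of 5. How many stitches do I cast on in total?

CO 177 sts.

7 / 2 = 3.5 sts per inch.
50 × 3.5 = 175.00 sts.
Less 2 edge sts → 173.00 for the repeat.
Nearest multiple of 5: 175.
Add back 2 edge sts → 177.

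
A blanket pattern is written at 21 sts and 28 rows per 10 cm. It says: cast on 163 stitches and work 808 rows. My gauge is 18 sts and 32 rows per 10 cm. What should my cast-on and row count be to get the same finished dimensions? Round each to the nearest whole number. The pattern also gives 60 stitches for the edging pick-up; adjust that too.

Cast on 140 stitches; work 923 rows; edging pick-up 51 stitches.

Stitches: 163 × 18/21 = 139.71 → 140.
Rows: 808 × 32/28 = 923.43 → 923.
edging pick-up: 60 × 18/21 = 51.43 → 51.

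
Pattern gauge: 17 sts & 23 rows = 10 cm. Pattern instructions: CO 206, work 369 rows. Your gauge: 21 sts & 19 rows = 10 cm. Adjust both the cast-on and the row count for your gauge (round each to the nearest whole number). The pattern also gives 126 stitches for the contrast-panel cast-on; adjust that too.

Cast on 254 stitches; work 305 rows; contrast-panel cast-on 156 stitches.

Stitches: 206 × 21/17 = 254.47 → 254.
Rows: 369 × 19/23 = 304.83 → 305.
contrast-panel cast-on: 126 × 21/17 = 155.65 → 156.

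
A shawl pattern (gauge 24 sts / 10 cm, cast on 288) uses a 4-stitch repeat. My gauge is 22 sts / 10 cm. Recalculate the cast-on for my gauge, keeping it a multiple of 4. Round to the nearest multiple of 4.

288 × 22 / 24 = 264.00.
Nearest multiple of 4: 264.

264 stitches.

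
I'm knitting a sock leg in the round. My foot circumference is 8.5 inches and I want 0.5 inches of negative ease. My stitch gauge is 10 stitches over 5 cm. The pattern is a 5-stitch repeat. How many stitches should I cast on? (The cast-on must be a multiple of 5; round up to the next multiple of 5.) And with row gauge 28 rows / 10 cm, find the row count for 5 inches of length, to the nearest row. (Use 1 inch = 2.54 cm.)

Finished = 8.5 − 0.5 = 8 inches.
8 inches × 2.54 = 20.32 cm.
10/5 = 2 sts per cm; 20.32 × 2 = 40.64 sts.
Next multiple of 5 → 45.
5 inches = 12.70 cm; × 2.8 = 35.56 → 36 rows.

Cast on 45 stitches; work 36 rows.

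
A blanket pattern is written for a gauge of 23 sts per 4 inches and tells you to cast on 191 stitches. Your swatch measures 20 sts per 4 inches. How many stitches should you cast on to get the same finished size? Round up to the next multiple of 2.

168 stitches.

Scale factor = 20 / 23 = 0.870.
191 × 20 / 23 = 166.09 sts.
→ 168 sts.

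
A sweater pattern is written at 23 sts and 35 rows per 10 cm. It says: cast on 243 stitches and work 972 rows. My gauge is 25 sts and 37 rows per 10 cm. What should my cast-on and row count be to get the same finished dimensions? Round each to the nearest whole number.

Cast on 264 stitches; work 1028 rows.

Stitches: 243 × 25/23 = 264.13 → 264.
Rows: 972 × 37/35 = 1027.54 → 1028.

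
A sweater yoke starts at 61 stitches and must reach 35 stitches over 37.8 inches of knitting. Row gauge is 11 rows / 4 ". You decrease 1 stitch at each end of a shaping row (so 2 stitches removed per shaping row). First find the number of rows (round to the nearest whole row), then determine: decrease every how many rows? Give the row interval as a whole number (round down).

Decrease every 8th row.

Rows = 37.8 × 2.75 = 103.9 → 104 rows.
Stitches to remove: 26 → 13 shaping rows (at 2 st each).
104 / 13 = 8.00 → every 8 rows.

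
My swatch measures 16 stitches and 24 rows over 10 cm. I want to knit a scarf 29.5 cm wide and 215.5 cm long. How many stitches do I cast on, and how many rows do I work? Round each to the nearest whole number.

Stitch gauge = 16/10 = 1.6 sts/cm; 29.5 × 1.6 = 47.20 → 47 sts.
Row gauge = 24/10 = 2.4 rows/cm; 215.5 × 2.4 = 517.20 → 517 rows.

Cast on 47 stitches and work 517 rows.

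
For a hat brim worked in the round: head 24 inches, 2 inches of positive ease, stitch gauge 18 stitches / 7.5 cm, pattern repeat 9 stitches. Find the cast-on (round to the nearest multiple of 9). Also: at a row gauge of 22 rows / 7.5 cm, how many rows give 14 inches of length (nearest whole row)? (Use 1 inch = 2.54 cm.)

Cast on 162 stitches; work 104 rows.

Finished = 24 + 2 = 26 inches.
26 inches × 2.54 = 66.04 cm.
18/7.5 = 2.4 sts per cm; 66.04 × 2.4 = 158.50 sts.
Nearest multiple of 9 → 162.
14 inches = 35.56 cm; × 2.933 = 104.31 → 104 rows.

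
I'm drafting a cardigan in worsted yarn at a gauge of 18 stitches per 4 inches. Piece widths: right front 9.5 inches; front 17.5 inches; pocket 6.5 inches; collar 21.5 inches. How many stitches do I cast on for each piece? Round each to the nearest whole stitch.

right front 43; front 79; pocket 29; collar 97.

Rate = 18/4 = 4.5 sts per in.
right front: 9.5 × 4.5 = 42.75 → 43.
front: 17.5 × 4.5 = 78.75 → 79.
pocket: 6.5 × 4.5 = 29.25 → 29.
collar: 21.5 × 4.5 = 96.75 → 97.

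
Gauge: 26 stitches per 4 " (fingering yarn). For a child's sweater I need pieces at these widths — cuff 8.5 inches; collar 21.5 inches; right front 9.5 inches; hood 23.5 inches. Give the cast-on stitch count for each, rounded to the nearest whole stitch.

cuff 55; collar 140; right front 62; hood 153.

Rate = 26/4 = 6.5 sts per in.
cuff: 8.5 × 6.5 = 55.25 → 55.
collar: 21.5 × 6.5 = 139.75 → 140.
right front: 9.5 × 6.5 = 61.75 → 62.
hood: 23.5 × 6.5 = 152.75 → 153.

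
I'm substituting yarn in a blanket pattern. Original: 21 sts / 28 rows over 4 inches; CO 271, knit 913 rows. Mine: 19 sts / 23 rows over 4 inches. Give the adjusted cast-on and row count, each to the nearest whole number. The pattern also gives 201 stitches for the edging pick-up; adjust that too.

Cast on 245 stitches; work 750 rows; edging pick-up 182 stitches.

Stitches: 271 × 19/21 = 245.19 → 245.
Rows: 913 × 23/28 = 749.96 → 750.
edging pick-up: 201 × 19/21 = 181.86 → 182.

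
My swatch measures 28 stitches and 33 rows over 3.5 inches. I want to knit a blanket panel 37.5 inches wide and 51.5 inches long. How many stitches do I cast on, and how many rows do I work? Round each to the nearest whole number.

Stitch gauge = 28/3.5 = 8 sts/in; 37.5 × 8 = 300.00 → 300 sts.
Row gauge = 33/3.5 = 9.429 rows/in; 51.5 × 9.429 = 485.57 → 486 rows.

Cast on 300 stitches and work 486 rows.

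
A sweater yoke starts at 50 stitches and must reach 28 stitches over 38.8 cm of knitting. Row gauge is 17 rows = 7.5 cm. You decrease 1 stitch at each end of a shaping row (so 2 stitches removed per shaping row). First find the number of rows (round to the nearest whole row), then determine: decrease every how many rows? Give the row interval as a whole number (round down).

Decrease every 8th row.

Rows = 38.8 × 2.267 = 87.9 → 88 rows.
Stitches to remove: 22 → 11 shaping rows (at 2 st each).
88 / 11 = 8.00 → every 8 rows.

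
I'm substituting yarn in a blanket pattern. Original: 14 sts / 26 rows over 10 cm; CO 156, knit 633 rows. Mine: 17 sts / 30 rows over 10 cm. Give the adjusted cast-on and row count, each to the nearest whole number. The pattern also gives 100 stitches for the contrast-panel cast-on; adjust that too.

Cast on 189 stitches; work 730 rows; contrast-panel cast-on 121 stitches.

Stitches: 156 × 17/14 = 189.43 → 189.
Rows: 633 × 30/26 = 730.38 → 730.
contrast-panel cast-on: 100 × 17/14 = 121.43 → 121.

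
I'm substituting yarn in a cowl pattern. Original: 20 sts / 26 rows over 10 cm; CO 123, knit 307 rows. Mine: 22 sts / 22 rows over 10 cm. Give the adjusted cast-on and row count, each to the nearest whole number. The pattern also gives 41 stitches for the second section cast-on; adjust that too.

Stitches: 123 × 22/20 = 135.30 → 135.
Rows: 307 × 22/26 = 259.77 → 260.
second section cast-on: 41 × 22/20 = 45.10 → 45.

Cast on 135 stitches; work 260 rows; second section cast-on 45 stitches.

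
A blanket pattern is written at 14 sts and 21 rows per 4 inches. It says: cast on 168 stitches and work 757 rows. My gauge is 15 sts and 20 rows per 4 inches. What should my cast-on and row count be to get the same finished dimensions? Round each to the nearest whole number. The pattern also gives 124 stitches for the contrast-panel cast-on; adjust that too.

Stitches: 168 × 15/14 = 180.00 → 180.
Rows: 757 × 20/21 = 720.95 → 721.
contrast-panel cast-on: 124 × 15/14 = 132.86 → 133.

Cast on 180 stitches; work 721 rows; contrast-panel cast-on 133 stitches.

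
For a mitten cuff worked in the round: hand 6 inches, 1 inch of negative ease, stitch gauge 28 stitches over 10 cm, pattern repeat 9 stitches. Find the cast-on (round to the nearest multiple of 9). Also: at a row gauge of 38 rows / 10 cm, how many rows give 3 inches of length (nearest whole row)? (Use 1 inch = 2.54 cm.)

Finished = 6 − 1 = 5 inches.
5 inches × 2.54 = 12.70 cm.
28/10 = 2.8 sts per cm; 12.70 × 2.8 = 35.56 sts.
Nearest multiple of 9 → 36.
3 inches = 7.62 cm; × 3.8 = 28.96 → 29 rows.

Cast on 36 stitches; work 29 rows.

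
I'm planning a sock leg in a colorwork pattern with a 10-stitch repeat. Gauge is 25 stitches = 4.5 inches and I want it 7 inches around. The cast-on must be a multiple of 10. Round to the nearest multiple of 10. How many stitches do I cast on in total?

40 stitches.

25 / 4.5 = 5.556 sts per inch.
7 × 5.556 = 38.89 sts.
Nearest multiple of 10: 40.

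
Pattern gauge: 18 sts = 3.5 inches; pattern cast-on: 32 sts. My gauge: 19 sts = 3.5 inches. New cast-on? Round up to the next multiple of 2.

CO 34 sts.

Scale factor = 19 / 18 = 1.056.
32 × 19 / 18 = 33.78 sts.
→ 34 sts.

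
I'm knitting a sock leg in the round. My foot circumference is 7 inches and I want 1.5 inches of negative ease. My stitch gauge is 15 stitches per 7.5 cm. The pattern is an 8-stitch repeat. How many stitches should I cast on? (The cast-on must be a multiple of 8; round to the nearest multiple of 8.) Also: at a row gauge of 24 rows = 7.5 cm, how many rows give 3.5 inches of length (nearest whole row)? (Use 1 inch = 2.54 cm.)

Cast on 24 stitches; work 28 rows.

Finished = 7 − 1.5 = 5.5 inches.
5.5 inches × 2.54 = 13.97 cm.
15/7.5 = 2 sts per cm; 13.97 × 2 = 27.94 sts.
Nearest multiple of 8 → 24.
3.5 inches = 8.89 cm; × 3.2 = 28.45 → 28 rows.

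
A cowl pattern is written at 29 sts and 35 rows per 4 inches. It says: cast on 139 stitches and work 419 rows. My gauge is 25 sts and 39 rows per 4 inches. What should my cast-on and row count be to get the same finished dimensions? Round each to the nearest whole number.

Cast on 120 stitches; work 467 rows.

Stitches: 139 × 25/29 = 119.83 → 120.
Rows: 419 × 39/35 = 466.89 → 467.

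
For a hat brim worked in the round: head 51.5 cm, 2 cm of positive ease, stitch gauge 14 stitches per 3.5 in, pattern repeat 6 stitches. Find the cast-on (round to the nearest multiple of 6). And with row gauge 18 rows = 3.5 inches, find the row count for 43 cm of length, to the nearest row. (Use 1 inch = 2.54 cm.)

Cast on 84 stitches; work 87 rows.

Finished = 51.5 + 2 = 53.5 cm.
53.5 cm × 1/2.54 = 21.06 inches.
14/3.5 = 4 sts per in; 21.06 × 4 = 84.25 sts.
Nearest multiple of 6 → 84.
43 cm = 16.93 inches; × 5.143 = 87.06 → 87 rows.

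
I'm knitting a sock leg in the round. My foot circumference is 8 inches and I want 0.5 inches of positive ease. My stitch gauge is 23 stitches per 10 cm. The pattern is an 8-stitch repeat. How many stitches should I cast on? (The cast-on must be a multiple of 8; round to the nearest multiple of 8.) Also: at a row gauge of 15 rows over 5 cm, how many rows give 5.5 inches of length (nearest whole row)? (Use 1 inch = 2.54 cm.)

Finished = 8 + 0.5 = 8.5 inches.
8.5 inches × 2.54 = 21.59 cm.
23/10 = 2.3 sts per cm; 21.59 × 2.3 = 49.66 sts.
Nearest multiple of 8 → 48.
5.5 inches = 13.97 cm; × 3 = 41.91 → 42 rows.

Cast on 48 stitches; work 42 rows.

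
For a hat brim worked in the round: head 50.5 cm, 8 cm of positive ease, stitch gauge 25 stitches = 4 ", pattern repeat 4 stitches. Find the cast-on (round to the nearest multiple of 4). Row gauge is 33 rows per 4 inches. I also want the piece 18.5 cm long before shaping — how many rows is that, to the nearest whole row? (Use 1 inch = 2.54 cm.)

Finished = 50.5 + 8 = 58.5 cm.
58.5 cm × 1/2.54 = 23.03 inches.
25/4 = 6.25 sts per in; 23.03 × 6.25 = 143.95 sts.
Nearest multiple of 4 → 144.
18.5 cm = 7.28 inches; × 8.25 = 60.09 → 60 rows.

Cast on 144 stitches; work 60 rows.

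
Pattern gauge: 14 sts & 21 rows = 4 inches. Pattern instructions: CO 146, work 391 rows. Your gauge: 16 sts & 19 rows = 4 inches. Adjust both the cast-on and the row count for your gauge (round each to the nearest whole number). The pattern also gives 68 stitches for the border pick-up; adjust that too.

Cast on 167 stitches; work 354 rows; border pick-up 78 stitches.

Stitches: 146 × 16/14 = 166.86 → 167.
Rows: 391 × 19/21 = 353.76 → 354.
border pick-up: 68 × 16/14 = 77.71 → 78.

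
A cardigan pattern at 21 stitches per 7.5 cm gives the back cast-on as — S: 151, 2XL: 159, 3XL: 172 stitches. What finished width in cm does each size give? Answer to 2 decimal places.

S 53.93 cm; 2XL 56.79 cm; 3XL 61.43 cm.

21/7.5 = 2.8 sts per cm.
S: 151 / 2.8 = 53.929 → 53.93 cm.
2XL: 159 / 2.8 = 56.786 → 56.79 cm.
3XL: 172 / 2.8 = 61.429 → 61.43 cm.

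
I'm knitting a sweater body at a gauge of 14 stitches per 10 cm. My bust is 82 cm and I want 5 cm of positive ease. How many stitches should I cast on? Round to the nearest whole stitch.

Cast on 122 stitches.

Finished = 82 + 5 = 87 cm.
14 / 10 = 1.4 sts per cm.
87.00 × 1.4 = 121.80 sts.
→ 122 sts.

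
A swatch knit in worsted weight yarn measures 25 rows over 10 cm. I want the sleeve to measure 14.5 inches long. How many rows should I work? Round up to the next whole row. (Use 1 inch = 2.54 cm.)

Work 93 rows.

14.5 in = 36.83 cm.
25 rows / 10 cm = 2.5 rows per cm.
36.83 × 2.5 = 92.08 rows.
Round up → 93.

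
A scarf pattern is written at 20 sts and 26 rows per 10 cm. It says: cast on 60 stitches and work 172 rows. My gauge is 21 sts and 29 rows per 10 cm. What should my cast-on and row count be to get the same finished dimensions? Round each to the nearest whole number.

Stitches: 60 × 21/20 = 63.00 → 63.
Rows: 172 × 29/26 = 191.85 → 192.

Cast on 63 stitches; work 192 rows.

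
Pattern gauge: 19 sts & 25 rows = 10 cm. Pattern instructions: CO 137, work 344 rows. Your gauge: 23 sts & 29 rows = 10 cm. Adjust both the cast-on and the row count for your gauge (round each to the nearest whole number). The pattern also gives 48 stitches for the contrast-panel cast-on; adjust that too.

Stitches: 137 × 23/19 = 165.84 → 166.
Rows: 344 × 29/25 = 399.04 → 399.
contrast-panel cast-on: 48 × 23/19 = 58.11 → 58.

Cast on 166 stitches; work 399 rows; contrast-panel cast-on 58 stitches.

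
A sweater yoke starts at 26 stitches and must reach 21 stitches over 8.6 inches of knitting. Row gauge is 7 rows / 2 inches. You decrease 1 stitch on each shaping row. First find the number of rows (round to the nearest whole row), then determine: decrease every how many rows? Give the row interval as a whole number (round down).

Decrease every 6th row.

Rows = 8.6 × 3.5 = 30.1 → 30 rows.
Stitches to remove: 5 → 5 shaping rows (at 1 st each).
30 / 5 = 6.00 → every 6 rows.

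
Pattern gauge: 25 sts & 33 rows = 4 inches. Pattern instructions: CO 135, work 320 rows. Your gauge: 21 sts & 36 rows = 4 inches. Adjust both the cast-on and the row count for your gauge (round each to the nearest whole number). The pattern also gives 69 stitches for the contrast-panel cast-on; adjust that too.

Stitches: 135 × 21/25 = 113.40 → 113.
Rows: 320 × 36/33 = 349.09 → 349.
contrast-panel cast-on: 69 × 21/25 = 57.96 → 58.

Cast on 113 stitches; work 349 rows; contrast-panel cast-on 58 stitches.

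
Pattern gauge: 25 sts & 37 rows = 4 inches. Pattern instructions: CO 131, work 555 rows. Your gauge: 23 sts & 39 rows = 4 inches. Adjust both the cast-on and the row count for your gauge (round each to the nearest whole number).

Stitches: 131 × 23/25 = 120.52 → 121.
Rows: 555 × 39/37 = 585.00 → 585.

Cast on 121 stitches; work 585 rows.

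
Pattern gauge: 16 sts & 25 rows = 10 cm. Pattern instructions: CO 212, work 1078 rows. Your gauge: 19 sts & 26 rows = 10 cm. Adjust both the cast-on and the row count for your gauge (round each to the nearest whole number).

Cast on 252 stitches; work 1121 rows.

Stitches: 212 × 19/16 = 251.75 → 252.
Rows: 1078 × 26/25 = 1121.12 → 1121.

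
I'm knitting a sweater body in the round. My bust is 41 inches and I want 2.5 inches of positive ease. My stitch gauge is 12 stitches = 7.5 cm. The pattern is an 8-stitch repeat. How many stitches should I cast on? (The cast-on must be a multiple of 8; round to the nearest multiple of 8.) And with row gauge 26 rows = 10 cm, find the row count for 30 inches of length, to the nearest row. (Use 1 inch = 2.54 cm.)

Cast on 176 stitches; work 198 rows.

Finished = 41 + 2.5 = 43.5 inches.
43.5 inches × 2.54 = 110.49 cm.
12/7.5 = 1.6 sts per cm; 110.49 × 1.6 = 176.78 sts.
Nearest multiple of 8 → 176.
30 inches = 76.20 cm; × 2.6 = 198.12 → 198 rows.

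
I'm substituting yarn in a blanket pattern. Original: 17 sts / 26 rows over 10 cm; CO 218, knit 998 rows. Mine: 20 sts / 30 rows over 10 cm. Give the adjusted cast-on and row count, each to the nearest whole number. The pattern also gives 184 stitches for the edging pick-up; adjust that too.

Cast on 256 stitches; work 1152 rows; edging pick-up 216 stitches.

Stitches: 218 × 20/17 = 256.47 → 256.
Rows: 998 × 30/26 = 1151.54 → 1152.
edging pick-up: 184 × 20/17 = 216.47 → 216.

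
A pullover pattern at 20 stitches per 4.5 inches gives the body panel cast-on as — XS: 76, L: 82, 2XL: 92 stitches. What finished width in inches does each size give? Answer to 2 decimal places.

20/4.5 = 4.444 sts per in.
XS: 76 / 4.444 = 17.100 → 17.10 in.
L: 82 / 4.444 = 18.450 → 18.45 in.
2XL: 92 / 4.444 = 20.700 → 20.70 in.

XS 17.10 inches; L 18.45 inches; 2XL 20.70 inches.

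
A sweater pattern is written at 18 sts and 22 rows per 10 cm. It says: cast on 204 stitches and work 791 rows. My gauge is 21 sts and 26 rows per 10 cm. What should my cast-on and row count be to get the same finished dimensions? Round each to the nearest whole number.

Stitches: 204 × 21/18 = 238.00 → 238.
Rows: 791 × 26/22 = 934.82 → 935.

Cast on 238 stitches; work 935 rows.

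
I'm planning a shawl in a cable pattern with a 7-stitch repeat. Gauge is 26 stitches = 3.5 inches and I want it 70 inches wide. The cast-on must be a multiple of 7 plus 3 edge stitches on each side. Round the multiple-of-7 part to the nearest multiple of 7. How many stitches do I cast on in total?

CO 517 sts.

26 / 3.5 = 7.429 sts per inch.
70 × 7.429 = 520.00 sts.
Less 6 edge sts → 514.00 for the repeat.
Nearest multiple of 7: 511.
Add back 6 edge sts → 517.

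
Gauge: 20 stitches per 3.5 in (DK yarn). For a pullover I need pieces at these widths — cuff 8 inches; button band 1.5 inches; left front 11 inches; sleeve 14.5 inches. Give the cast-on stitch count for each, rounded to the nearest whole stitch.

Rate = 20/3.5 = 5.714 sts per in.
cuff: 8 × 5.714 = 45.71 → 46.
button band: 1.5 × 5.714 = 8.57 → 9.
left front: 11 × 5.714 = 62.86 → 63.
sleeve: 14.5 × 5.714 = 82.86 → 83.

cuff 46; button band 9; left front 63; sleeve 83.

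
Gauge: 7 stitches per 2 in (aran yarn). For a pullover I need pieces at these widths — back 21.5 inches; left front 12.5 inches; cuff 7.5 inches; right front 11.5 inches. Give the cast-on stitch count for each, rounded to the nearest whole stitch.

Rate = 7/2 = 3.5 sts per in.
back: 21.5 × 3.5 = 75.25 → 75.
left front: 12.5 × 3.5 = 43.75 → 44.
cuff: 7.5 × 3.5 = 26.25 → 26.
right front: 11.5 × 3.5 = 40.25 → 40.

back 75; left front 44; cuff 26; right front 40.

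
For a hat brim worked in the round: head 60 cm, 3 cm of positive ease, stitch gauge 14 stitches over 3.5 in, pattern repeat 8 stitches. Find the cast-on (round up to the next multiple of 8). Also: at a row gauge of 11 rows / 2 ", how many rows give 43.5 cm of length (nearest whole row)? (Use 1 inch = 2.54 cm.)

Finished = 60 + 3 = 63 cm.
63 cm × 1/2.54 = 24.80 inches.
14/3.5 = 4 sts per in; 24.80 × 4 = 99.21 sts.
Next multiple of 8 → 104.
43.5 cm = 17.13 inches; × 5.5 = 94.19 → 94 rows.

Cast on 104 stitches; work 94 rows.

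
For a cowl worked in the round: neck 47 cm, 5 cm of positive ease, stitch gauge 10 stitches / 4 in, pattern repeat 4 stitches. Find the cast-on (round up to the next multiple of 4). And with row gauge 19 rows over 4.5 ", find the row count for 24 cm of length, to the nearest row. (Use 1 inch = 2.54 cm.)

Cast on 52 stitches; work 40 rows.

Finished = 47 + 5 = 52 cm.
52 cm × 1/2.54 = 20.47 inches.
10/4 = 2.5 sts per in; 20.47 × 2.5 = 51.18 sts.
Next multiple of 4 → 52.
24 cm = 9.45 inches; × 4.222 = 39.90 → 40 rows.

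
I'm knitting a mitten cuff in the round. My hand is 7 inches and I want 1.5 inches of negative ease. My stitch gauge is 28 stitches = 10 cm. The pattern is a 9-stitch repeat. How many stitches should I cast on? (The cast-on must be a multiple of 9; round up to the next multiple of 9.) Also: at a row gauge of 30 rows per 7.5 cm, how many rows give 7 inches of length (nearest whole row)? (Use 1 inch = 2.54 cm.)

Cast on 45 stitches; work 71 rows.

Finished = 7 − 1.5 = 5.5 inches.
5.5 inches × 2.54 = 13.97 cm.
28/10 = 2.8 sts per cm; 13.97 × 2.8 = 39.12 sts.
Next multiple of 9 → 45.
7 inches = 17.78 cm; × 4 = 71.12 → 71 rows.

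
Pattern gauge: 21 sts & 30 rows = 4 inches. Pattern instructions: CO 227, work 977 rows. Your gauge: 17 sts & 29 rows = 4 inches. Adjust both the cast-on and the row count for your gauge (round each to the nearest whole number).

Stitches: 227 × 17/21 = 183.76 → 184.
Rows: 977 × 29/30 = 944.43 → 944.

Cast on 184 stitches; work 944 rows.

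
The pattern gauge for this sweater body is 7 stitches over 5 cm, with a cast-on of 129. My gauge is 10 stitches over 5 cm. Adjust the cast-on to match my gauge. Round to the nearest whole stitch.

Scale factor = 10 / 7 = 1.429.
129 × 10 / 7 = 184.29 sts.
→ 184 sts.

184 stitches.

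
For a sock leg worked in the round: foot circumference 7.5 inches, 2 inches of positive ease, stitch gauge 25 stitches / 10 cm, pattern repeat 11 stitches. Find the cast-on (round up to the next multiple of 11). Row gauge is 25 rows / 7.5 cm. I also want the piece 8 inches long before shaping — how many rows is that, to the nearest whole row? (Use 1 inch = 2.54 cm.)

Cast on 66 stitches; work 68 rows.

Finished = 7.5 + 2 = 9.5 inches.
9.5 inches × 2.54 = 24.13 cm.
25/10 = 2.5 sts per cm; 24.13 × 2.5 = 60.33 sts.
Next multiple of 11 → 66.
8 inches = 20.32 cm; × 3.333 = 67.73 → 68 rows.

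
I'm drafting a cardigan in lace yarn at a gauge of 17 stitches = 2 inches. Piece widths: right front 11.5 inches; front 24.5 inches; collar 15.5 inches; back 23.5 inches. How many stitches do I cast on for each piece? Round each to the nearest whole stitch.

Rate = 17/2 = 8.5 sts per in.
right front: 11.5 × 8.5 = 97.75 → 98.
front: 24.5 × 8.5 = 208.25 → 208.
collar: 15.5 × 8.5 = 131.75 → 132.
back: 23.5 × 8.5 = 199.75 → 200.

right front 98; front 208; collar 132; back 200.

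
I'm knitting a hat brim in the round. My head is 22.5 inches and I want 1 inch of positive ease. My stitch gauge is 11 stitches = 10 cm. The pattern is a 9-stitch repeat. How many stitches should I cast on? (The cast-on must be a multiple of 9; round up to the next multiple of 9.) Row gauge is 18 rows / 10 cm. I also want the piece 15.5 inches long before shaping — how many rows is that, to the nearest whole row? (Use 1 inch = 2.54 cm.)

Finished = 22.5 + 1 = 23.5 inches.
23.5 inches × 2.54 = 59.69 cm.
11/10 = 1.1 sts per cm; 59.69 × 1.1 = 65.66 sts.
Next multiple of 9 → 72.
15.5 inches = 39.37 cm; × 1.8 = 70.87 → 71 rows.

Cast on 72 stitches; work 71 rows.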